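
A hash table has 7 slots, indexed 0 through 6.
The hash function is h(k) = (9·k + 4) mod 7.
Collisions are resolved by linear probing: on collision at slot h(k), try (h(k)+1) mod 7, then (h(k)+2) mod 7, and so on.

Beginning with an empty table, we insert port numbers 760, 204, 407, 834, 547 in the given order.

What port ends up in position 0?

407

760 hashes to 5; slot 5 is free -> place at 5.
204 hashes to 6; slot 6 is free -> place at 6.
407 hashes to 6; 6 taken -> place at 0.
834 hashes to 6; 6,0 taken -> place at 1.
547 hashes to 6; 6,0,1 taken -> place at 2.
Table: [407, 834, 547, ∅, ∅, 760, 204]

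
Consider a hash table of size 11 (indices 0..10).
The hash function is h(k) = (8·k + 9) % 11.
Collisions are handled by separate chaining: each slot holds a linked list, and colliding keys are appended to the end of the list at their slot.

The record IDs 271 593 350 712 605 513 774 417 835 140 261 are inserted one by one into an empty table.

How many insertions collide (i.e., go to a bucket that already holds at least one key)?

5

271 → bucket 10
593 → bucket 1
350 → bucket 4
712 → bucket 7
605 → bucket 9
513 → bucket 10 (collision)
774 → bucket 8
417 → bucket 1 (collision)
835 → bucket 1 (collision)
140 → bucket 7 (collision)
261 → bucket 7 (collision)
Final buckets:
0: -
1: 593 -> 417 -> 835
2: -
3: -
4: 350
5: -
6: -
7: 712 -> 140 -> 261
8: 774
9: 605
10: 271 -> 513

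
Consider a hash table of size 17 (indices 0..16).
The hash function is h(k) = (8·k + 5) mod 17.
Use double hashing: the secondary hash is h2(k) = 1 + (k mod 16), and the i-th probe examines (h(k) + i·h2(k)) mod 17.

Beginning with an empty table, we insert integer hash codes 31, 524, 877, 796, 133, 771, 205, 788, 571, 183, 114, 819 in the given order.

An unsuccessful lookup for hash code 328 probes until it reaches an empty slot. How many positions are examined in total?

6

31: h=15 -> slot 15
524: h=15, h2=13, probe 15,11 -> slot 11
877: h=0 -> slot 0
796: h=15, h2=13, probe 15,11,7 -> slot 7
133: h=15, h2=6, probe 15,4 -> slot 4
771: h=2 -> slot 2
205: h=13 -> slot 13
788: h=2, h2=5, probe 2,7,12 -> slot 12
571: h=0, h2=12, probe 0,12,7,2,14 -> slot 14
183: h=7, h2=8, probe 7,15,6 -> slot 6
114: h=16 -> slot 16
819: h=12, h2=4, probe 12,16,3 -> slot 3
Table: [877, _, 771, 819, 133, _, 183, 796, _, _, _, 524, 788, 205, 571, 31, 114]
Lookup 328: h=11, h2=9, probe 11,3,12,4,13,5 → slot 5 empty, not found.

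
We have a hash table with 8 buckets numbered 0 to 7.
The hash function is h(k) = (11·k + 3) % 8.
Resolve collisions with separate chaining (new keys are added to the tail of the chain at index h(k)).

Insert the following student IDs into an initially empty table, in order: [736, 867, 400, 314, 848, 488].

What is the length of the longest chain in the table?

4

736 → bucket 3
867 → bucket 4
400 → bucket 3 (collision)
314 → bucket 1
848 → bucket 3 (collision)
488 → bucket 3 (collision)
Final buckets:
0: -
1: 314
2: -
3: 736 -> 400 -> 848 -> 488
4: 867
5: -
6: -
7: -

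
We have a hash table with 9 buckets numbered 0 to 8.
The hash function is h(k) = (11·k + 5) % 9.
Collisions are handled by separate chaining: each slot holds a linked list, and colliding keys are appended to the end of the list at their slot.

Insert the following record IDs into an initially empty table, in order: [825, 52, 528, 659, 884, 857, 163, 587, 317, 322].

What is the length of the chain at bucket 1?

Insert 825: h=8, bucket 8 empty → new chain.
Insert 52: h=1, bucket 1 empty → new chain.
Insert 528: h=8, bucket 8 nonempty → append to chain.
Insert 659: h=0, bucket 0 empty → new chain.
Insert 884: h=0, bucket 0 nonempty → append to chain.
Insert 857: h=0, bucket 0 nonempty → append to chain.
Insert 163: h=7, bucket 7 empty → new chain.
Insert 587: h=0, bucket 0 nonempty → append to chain.
Insert 317: h=0, bucket 0 nonempty → append to chain.
Insert 322: h=1, bucket 1 nonempty → append to chain.
Final buckets:
0: 659 -> 884 -> 857 -> 587 -> 317
1: 52 -> 322
2: .
3: .
4: .
5: .
6: .
7: 163
8: 825 -> 528

2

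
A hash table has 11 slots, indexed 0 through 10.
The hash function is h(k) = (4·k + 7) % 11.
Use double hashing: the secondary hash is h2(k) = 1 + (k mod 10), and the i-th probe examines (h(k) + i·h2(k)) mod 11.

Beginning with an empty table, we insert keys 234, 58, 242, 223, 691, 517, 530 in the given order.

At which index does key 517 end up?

4

Insert 234: h=8, slot 8 empty => index 8.
Insert 58: h=8, h2=9, slot 8 occupied => index 6.
Insert 242: h=7, slot 7 empty => index 7.
Insert 223: h=8, h2=4, slot 8 occupied => index 1.
Insert 691: h=10, slot 10 empty => index 10.
Insert 517: h=7, h2=8, slot 7 occupied => index 4.
Insert 530: h=4, h2=1, slot 4 occupied => index 5.
Table: [_, 223, _, _, 517, 530, 58, 242, 234, _, 691]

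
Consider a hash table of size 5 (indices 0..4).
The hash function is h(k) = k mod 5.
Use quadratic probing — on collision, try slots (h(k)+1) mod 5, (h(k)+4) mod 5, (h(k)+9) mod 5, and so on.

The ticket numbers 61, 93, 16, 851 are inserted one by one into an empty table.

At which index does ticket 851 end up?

0

61: h=1 -> slot 1
93: h=3 -> slot 3
16: h=1, probe 1,2 -> slot 2
851: h=1, probe 1,2,0 -> slot 0
Table: [851, 61, 16, 93, —]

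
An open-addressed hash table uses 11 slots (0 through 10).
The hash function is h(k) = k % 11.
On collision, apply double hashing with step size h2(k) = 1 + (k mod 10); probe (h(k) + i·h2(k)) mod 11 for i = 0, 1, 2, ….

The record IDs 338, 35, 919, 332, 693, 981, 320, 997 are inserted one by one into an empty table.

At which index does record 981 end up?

4

338 hashes to 8; slot 8 is free -> place at 8.
35 hashes to 2; slot 2 is free -> place at 2.
919 hashes to 6; slot 6 is free -> place at 6.
332 hashes to 2, h2=3; 2 taken -> place at 5.
693 hashes to 0; slot 0 is free -> place at 0.
981 hashes to 2, h2=2; 2 taken -> place at 4.
320 hashes to 1; slot 1 is free -> place at 1.
997 hashes to 7; slot 7 is free -> place at 7.
Table: [693, 320, 35, _, 981, 332, 919, 997, 338, _, _]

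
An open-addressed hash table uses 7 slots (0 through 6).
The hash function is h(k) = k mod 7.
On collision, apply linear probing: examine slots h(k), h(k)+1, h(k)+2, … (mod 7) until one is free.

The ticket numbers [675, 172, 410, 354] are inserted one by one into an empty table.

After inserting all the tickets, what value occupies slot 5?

410

675 hashes to 3; slot 3 is free => place at 3.
172 hashes to 4; slot 4 is free => place at 4.
410 hashes to 4; 4 taken => place at 5.
354 hashes to 4; 4,5 taken => place at 6.
Table: [∅, ∅, ∅, 675, 172, 410, 354]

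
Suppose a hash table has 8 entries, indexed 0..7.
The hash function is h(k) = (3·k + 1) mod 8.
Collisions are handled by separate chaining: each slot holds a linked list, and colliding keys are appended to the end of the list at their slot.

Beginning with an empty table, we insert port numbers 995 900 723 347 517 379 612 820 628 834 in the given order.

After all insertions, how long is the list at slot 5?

995 → bucket 2
900 → bucket 5
723 → bucket 2 (collision)
347 → bucket 2 (collision)
517 → bucket 0
379 → bucket 2 (collision)
612 → bucket 5 (collision)
820 → bucket 5 (collision)
628 → bucket 5 (collision)
834 → bucket 7
Final buckets:
0: 517
1: ∅
2: 995 -> 723 -> 347 -> 379
3: ∅
4: ∅
5: 900 -> 612 -> 820 -> 628
6: ∅
7: 834

4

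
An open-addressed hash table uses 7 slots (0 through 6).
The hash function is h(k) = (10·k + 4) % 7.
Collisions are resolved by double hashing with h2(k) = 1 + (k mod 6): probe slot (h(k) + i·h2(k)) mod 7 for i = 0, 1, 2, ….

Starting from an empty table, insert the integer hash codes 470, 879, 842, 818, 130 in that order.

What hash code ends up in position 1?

818

470 hashes to 0; slot 0 is free → place at 0.
879 hashes to 2; slot 2 is free → place at 2.
842 hashes to 3; slot 3 is free → place at 3.
818 hashes to 1; slot 1 is free → place at 1.
130 hashes to 2, h2=5; 2,0 taken → place at 5.
Table: [470, 818, 879, 842, _, 130, _]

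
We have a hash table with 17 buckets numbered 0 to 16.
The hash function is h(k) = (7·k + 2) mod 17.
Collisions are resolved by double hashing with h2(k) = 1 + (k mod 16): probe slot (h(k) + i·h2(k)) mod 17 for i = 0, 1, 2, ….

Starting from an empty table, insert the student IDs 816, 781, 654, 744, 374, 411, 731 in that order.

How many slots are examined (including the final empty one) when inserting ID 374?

Insert 816: h=2, slot 2 empty -> index 2.
Insert 781: h=12, slot 12 empty -> index 12.
Insert 654: h=7, slot 7 empty -> index 7.
Insert 744: h=8, slot 8 empty -> index 8.
Insert 374: h=2, h2=7, slot 2 occupied -> index 9.
Insert 411: h=6, slot 6 empty -> index 6.
Insert 731: h=2, h2=12, slot 2 occupied -> index 14.
Table: [., ., 816, ., ., ., 411, 654, 744, 374, ., ., 781, ., 731, ., .]

2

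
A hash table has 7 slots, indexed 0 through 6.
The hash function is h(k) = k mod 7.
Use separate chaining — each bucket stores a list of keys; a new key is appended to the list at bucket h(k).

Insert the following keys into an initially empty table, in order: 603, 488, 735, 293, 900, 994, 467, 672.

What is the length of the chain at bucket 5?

603 -> bucket 1
488 -> bucket 5
735 -> bucket 0
293 -> bucket 6
900 -> bucket 4
994 -> bucket 0 (collision)
467 -> bucket 5 (collision)
672 -> bucket 0 (collision)
Final buckets:
0: 735 -> 994 -> 672
1: 603
2: ∅
3: ∅
4: 900
5: 488 -> 467
6: 293

2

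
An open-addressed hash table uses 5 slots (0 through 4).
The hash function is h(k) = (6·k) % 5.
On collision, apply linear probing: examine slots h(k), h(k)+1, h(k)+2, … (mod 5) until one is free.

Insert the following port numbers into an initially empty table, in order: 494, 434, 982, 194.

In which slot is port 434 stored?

0

494: h=4 -> slot 4
434: h=4, probe 4,0 -> slot 0
982: h=2 -> slot 2
194: h=4, probe 4,0,1 -> slot 1
Table: [434, 194, 982, —, 494]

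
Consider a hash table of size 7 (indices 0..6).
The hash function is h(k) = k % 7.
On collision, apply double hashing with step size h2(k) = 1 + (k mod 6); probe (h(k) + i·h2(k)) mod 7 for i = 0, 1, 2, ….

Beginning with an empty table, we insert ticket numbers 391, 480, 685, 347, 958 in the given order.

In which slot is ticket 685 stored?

391 hashes to 6; slot 6 is free => place at 6.
480 hashes to 4; slot 4 is free => place at 4.
685 hashes to 6, h2=2; 6 taken => place at 1.
347 hashes to 4, h2=6; 4 taken => place at 3.
958 hashes to 6, h2=5; 6,4 taken => place at 2.
Table: [_, 685, 958, 347, 480, _, 391]

1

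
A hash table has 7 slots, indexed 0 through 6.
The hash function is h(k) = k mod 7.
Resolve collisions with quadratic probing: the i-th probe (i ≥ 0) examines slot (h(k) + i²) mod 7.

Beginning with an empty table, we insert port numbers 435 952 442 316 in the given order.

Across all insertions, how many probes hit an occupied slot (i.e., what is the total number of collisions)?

3

Insert 435: h=1, slot 1 empty => index 1.
Insert 952: h=0, slot 0 empty => index 0.
Insert 442: h=1, slot 1 occupied => index 2.
Insert 316: h=1, slots 1,2 occupied => index 5.
Table: [952, 435, 442, ∅, ∅, 316, ∅]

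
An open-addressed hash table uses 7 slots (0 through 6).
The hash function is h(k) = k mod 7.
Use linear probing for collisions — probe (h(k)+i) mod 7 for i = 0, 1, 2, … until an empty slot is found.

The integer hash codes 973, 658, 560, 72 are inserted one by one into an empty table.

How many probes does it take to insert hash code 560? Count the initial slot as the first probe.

973 hashes to 0; slot 0 is free -> place at 0.
658 hashes to 0; 0 taken -> place at 1.
560 hashes to 0; 0,1 taken -> place at 2.
72 hashes to 2; 2 taken -> place at 3.
Table: [973, 658, 560, 72, —, —, —]

3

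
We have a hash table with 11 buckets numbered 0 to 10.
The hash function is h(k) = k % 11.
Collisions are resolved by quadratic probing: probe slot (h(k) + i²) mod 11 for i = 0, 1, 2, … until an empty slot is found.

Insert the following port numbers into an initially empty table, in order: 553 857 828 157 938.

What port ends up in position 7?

553: h=3 => slot 3
857: h=10 => slot 10
828: h=3, probe 3,4 => slot 4
157: h=3, probe 3,4,7 => slot 7
938: h=3, probe 3,4,7,1 => slot 1
Table: [∅, 938, ∅, 553, 828, ∅, ∅, 157, ∅, ∅, 857]

157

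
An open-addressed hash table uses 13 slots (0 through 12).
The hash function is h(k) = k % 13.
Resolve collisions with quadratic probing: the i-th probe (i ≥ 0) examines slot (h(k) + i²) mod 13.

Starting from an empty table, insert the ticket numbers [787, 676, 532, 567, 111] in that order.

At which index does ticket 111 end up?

Insert 787: h=7, slot 7 empty → index 7.
Insert 676: h=0, slot 0 empty → index 0.
Insert 532: h=12, slot 12 empty → index 12.
Insert 567: h=8, slot 8 empty → index 8.
Insert 111: h=7, slots 7,8 occupied → index 11.
Table: [676, ., ., ., ., ., ., 787, 567, ., ., 111, 532]

11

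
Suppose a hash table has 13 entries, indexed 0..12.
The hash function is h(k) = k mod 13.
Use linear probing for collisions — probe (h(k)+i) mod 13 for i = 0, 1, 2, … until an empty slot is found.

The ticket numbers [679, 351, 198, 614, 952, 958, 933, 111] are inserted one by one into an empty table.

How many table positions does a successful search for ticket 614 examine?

Insert 679: h=3, slot 3 empty → index 3.
Insert 351: h=0, slot 0 empty → index 0.
Insert 198: h=3, slot 3 occupied → index 4.
Insert 614: h=3, slots 3,4 occupied → index 5.
Insert 952: h=3, slots 3,4,5 occupied → index 6.
Insert 958: h=9, slot 9 empty → index 9.
Insert 933: h=10, slot 10 empty → index 10.
Insert 111: h=7, slot 7 empty → index 7.
Table: [351, —, —, 679, 198, 614, 952, 111, —, 958, 933, —, —]
Lookup 614: h=3, probe 3,4,5 → found at 5.

3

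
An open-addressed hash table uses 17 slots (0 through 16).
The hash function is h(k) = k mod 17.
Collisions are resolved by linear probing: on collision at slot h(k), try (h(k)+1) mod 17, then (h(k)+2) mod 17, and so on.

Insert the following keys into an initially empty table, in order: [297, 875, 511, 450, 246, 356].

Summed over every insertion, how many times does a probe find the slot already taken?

6

297 hashes to 8; slot 8 is free => place at 8.
875 hashes to 8; 8 taken => place at 9.
511 hashes to 1; slot 1 is free => place at 1.
450 hashes to 8; 8,9 taken => place at 10.
246 hashes to 8; 8,9,10 taken => place at 11.
356 hashes to 16; slot 16 is free => place at 16.
Table: [_, 511, _, _, _, _, _, _, 297, 875, 450, 246, _, _, _, _, 356]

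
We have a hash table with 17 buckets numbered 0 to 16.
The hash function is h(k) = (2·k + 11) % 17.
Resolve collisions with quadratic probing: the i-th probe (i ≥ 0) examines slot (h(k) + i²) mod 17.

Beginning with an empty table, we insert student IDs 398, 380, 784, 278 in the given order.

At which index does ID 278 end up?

7

398: h=8 → slot 8
380: h=6 → slot 6
784: h=15 → slot 15
278: h=6, probe 6,7 → slot 7
Table: [_, _, _, _, _, _, 380, 278, 398, _, _, _, _, _, _, 784, _]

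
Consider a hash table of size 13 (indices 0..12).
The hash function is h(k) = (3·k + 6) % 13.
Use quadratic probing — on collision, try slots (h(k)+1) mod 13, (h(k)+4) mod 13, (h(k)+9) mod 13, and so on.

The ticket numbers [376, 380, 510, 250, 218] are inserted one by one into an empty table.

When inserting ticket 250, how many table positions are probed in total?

376: h=3 -> slot 3
380: h=2 -> slot 2
510: h=2, probe 2,3,6 -> slot 6
250: h=2, probe 2,3,6,11 -> slot 11
218: h=10 -> slot 10
Table: [∅, ∅, 380, 376, ∅, ∅, 510, ∅, ∅, ∅, 218, 250, ∅]

4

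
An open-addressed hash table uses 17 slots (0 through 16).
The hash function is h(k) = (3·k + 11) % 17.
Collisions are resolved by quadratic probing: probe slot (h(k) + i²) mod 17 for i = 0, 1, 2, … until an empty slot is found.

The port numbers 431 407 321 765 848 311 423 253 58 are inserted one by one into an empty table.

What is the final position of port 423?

Insert 431: h=12, slot 12 empty -> index 12.
Insert 407: h=8, slot 8 empty -> index 8.
Insert 321: h=5, slot 5 empty -> index 5.
Insert 765: h=11, slot 11 empty -> index 11.
Insert 848: h=5, slot 5 occupied -> index 6.
Insert 311: h=9, slot 9 empty -> index 9.
Insert 423: h=5, slots 5,6,9 occupied -> index 14.
Insert 253: h=5, slots 5,6,9,14 occupied -> index 4.
Insert 58: h=15, slot 15 empty -> index 15.
Table: [., ., ., ., 253, 321, 848, ., 407, 311, ., 765, 431, ., 423, 58, .]

14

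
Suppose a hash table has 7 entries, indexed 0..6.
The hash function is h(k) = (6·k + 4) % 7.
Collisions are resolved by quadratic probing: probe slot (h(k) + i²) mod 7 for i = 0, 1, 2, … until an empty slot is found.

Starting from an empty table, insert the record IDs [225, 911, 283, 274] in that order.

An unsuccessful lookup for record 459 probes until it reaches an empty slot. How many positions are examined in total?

4

Insert 225: h=3, slot 3 empty → index 3.
Insert 911: h=3, slot 3 occupied → index 4.
Insert 283: h=1, slot 1 empty → index 1.
Insert 274: h=3, slots 3,4 occupied → index 0.
Table: [274, 283, —, 225, 911, —, —]
Lookup 459: h=0, probe 0,1,4,2 → slot 2 empty, not found.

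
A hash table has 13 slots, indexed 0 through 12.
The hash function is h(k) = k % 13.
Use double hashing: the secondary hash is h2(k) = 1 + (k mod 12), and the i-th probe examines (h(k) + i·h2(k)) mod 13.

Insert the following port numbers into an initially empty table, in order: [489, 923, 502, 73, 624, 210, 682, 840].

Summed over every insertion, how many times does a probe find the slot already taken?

489: h=8 -> slot 8
923: h=0 -> slot 0
502: h=8, h2=11, probe 8,6 -> slot 6
73: h=8, h2=2, probe 8,10 -> slot 10
624: h=0, h2=1, probe 0,1 -> slot 1
210: h=2 -> slot 2
682: h=6, h2=11, probe 6,4 -> slot 4
840: h=8, h2=1, probe 8,9 -> slot 9
Table: [923, 624, 210, -, 682, -, 502, -, 489, 840, 73, -, -]

5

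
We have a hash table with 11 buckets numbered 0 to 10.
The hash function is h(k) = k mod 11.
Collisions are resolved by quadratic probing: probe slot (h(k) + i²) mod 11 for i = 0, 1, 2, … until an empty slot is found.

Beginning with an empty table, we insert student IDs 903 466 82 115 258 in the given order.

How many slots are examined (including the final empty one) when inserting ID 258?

903 hashes to 1; slot 1 is free -> place at 1.
466 hashes to 4; slot 4 is free -> place at 4.
82 hashes to 5; slot 5 is free -> place at 5.
115 hashes to 5; 5 taken -> place at 6.
258 hashes to 5; 5,6 taken -> place at 9.
Table: [_, 903, _, _, 466, 82, 115, _, _, 258, _]

3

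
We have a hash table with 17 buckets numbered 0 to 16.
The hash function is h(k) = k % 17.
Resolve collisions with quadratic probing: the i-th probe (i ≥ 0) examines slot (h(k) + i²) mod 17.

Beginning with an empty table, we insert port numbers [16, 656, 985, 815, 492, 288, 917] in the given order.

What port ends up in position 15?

Insert 16: h=16, slot 16 empty → index 16.
Insert 656: h=10, slot 10 empty → index 10.
Insert 985: h=16, slot 16 occupied → index 0.
Insert 815: h=16, slots 16,0 occupied → index 3.
Insert 492: h=16, slots 16,0,3 occupied → index 8.
Insert 288: h=16, slots 16,0,3,8 occupied → index 15.
Insert 917: h=16, slots 16,0,3,8,15 occupied → index 7.
Table: [985, ., ., 815, ., ., ., 917, 492, ., 656, ., ., ., ., 288, 16]

288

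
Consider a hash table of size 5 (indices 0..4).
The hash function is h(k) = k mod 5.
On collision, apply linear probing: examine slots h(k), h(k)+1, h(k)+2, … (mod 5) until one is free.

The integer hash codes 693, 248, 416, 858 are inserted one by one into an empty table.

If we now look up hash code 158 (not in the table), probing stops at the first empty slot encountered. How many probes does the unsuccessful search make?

693 hashes to 3; slot 3 is free -> place at 3.
248 hashes to 3; 3 taken -> place at 4.
416 hashes to 1; slot 1 is free -> place at 1.
858 hashes to 3; 3,4 taken -> place at 0.
Table: [858, 416, -, 693, 248]
Lookup 158: h=3, probe 3,4,0,1,2 → slot 2 empty, not found.

5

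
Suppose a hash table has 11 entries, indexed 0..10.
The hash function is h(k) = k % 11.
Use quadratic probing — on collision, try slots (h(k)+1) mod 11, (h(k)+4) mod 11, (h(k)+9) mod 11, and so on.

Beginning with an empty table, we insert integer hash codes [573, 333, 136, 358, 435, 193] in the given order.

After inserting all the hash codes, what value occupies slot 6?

573: h=1 -> slot 1
333: h=3 -> slot 3
136: h=4 -> slot 4
358: h=6 -> slot 6
435: h=6, probe 6,7 -> slot 7
193: h=6, probe 6,7,10 -> slot 10
Table: [_, 573, _, 333, 136, _, 358, 435, _, _, 193]

358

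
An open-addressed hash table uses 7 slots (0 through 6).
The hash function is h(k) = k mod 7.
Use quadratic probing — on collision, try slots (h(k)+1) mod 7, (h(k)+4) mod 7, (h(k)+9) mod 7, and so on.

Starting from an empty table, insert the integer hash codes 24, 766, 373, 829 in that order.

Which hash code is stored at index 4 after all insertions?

766

24 hashes to 3; slot 3 is free -> place at 3.
766 hashes to 3; 3 taken -> place at 4.
373 hashes to 2; slot 2 is free -> place at 2.
829 hashes to 3; 3,4 taken -> place at 0.
Table: [829, _, 373, 24, 766, _, _]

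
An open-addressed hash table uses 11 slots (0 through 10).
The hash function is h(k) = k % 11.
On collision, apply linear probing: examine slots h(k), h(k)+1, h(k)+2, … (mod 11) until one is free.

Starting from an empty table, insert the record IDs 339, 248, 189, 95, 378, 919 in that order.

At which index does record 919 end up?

339 hashes to 9; slot 9 is free → place at 9.
248 hashes to 6; slot 6 is free → place at 6.
189 hashes to 2; slot 2 is free → place at 2.
95 hashes to 7; slot 7 is free → place at 7.
378 hashes to 4; slot 4 is free → place at 4.
919 hashes to 6; 6,7 taken → place at 8.
Table: [_, _, 189, _, 378, _, 248, 95, 919, 339, _]

8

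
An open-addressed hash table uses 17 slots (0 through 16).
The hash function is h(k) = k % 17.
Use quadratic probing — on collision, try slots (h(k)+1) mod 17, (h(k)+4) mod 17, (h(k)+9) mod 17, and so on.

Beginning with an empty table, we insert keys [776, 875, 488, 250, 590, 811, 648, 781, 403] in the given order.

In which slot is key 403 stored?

776 hashes to 11; slot 11 is free => place at 11.
875 hashes to 8; slot 8 is free => place at 8.
488 hashes to 12; slot 12 is free => place at 12.
250 hashes to 12; 12 taken => place at 13.
590 hashes to 12; 12,13 taken => place at 16.
811 hashes to 12; 12,13,16 taken => place at 4.
648 hashes to 2; slot 2 is free => place at 2.
781 hashes to 16; 16 taken => place at 0.
403 hashes to 12; 12,13,16,4,11 taken => place at 3.
Table: [781, ∅, 648, 403, 811, ∅, ∅, ∅, 875, ∅, ∅, 776, 488, 250, ∅, ∅, 590]

3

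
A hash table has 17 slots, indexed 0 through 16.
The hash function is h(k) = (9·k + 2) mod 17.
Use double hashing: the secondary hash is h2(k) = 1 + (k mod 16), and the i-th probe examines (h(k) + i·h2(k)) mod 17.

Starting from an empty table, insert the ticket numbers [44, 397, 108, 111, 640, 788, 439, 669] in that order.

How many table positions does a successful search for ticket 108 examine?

Insert 44: h=7, slot 7 empty → index 7.
Insert 397: h=5, slot 5 empty → index 5.
Insert 108: h=5, h2=13, slot 5 occupied → index 1.
Insert 111: h=15, slot 15 empty → index 15.
Insert 640: h=16, slot 16 empty → index 16.
Insert 788: h=5, h2=5, slot 5 occupied → index 10.
Insert 439: h=9, slot 9 empty → index 9.
Insert 669: h=5, h2=14, slot 5 occupied → index 2.
Table: [-, 108, 669, -, -, 397, -, 44, -, 439, 788, -, -, -, -, 111, 640]
Lookup 108: h=5, h2=13, probe 5,1 → found at 1.

2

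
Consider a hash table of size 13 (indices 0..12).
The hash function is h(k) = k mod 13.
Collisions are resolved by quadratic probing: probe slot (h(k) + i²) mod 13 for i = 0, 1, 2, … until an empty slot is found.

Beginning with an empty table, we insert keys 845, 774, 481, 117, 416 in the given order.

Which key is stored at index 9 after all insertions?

416

Insert 845: h=0, slot 0 empty -> index 0.
Insert 774: h=7, slot 7 empty -> index 7.
Insert 481: h=0, slot 0 occupied -> index 1.
Insert 117: h=0, slots 0,1 occupied -> index 4.
Insert 416: h=0, slots 0,1,4 occupied -> index 9.
Table: [845, 481, _, _, 117, _, _, 774, _, 416, _, _, _]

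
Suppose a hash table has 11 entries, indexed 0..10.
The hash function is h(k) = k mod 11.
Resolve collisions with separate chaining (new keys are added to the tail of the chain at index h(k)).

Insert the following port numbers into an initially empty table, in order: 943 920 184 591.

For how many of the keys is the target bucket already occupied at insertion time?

943 -> bucket 8
920 -> bucket 7
184 -> bucket 8 (collision)
591 -> bucket 8 (collision)
Final buckets:
0: _
1: _
2: _
3: _
4: _
5: _
6: _
7: 920
8: 943 -> 184 -> 591
9: _
10: _

2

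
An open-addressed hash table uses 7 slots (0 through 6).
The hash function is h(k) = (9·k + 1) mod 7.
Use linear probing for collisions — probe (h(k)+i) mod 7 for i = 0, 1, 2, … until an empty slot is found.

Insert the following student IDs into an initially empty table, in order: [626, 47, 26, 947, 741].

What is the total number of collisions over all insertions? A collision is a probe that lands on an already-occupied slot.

4

626: h=0 => slot 0
47: h=4 => slot 4
26: h=4, probe 4,5 => slot 5
947: h=5, probe 5,6 => slot 6
741: h=6, probe 6,0,1 => slot 1
Table: [626, 741, ∅, ∅, 47, 26, 947]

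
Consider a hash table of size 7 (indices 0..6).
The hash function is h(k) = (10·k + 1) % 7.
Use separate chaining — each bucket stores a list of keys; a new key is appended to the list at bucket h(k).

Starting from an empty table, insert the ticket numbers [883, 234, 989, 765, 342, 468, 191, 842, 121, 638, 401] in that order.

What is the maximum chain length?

Insert 883: h=4, bucket 4 empty → new chain.
Insert 234: h=3, bucket 3 empty → new chain.
Insert 989: h=0, bucket 0 empty → new chain.
Insert 765: h=0, bucket 0 nonempty → append to chain.
Insert 342: h=5, bucket 5 empty → new chain.
Insert 468: h=5, bucket 5 nonempty → append to chain.
Insert 191: h=0, bucket 0 nonempty → append to chain.
Insert 842: h=0, bucket 0 nonempty → append to chain.
Insert 121: h=0, bucket 0 nonempty → append to chain.
Insert 638: h=4, bucket 4 nonempty → append to chain.
Insert 401: h=0, bucket 0 nonempty → append to chain.
Final buckets:
0: 989 -> 765 -> 191 -> 842 -> 121 -> 401
1: .
2: .
3: 234
4: 883 -> 638
5: 342 -> 468
6: .

6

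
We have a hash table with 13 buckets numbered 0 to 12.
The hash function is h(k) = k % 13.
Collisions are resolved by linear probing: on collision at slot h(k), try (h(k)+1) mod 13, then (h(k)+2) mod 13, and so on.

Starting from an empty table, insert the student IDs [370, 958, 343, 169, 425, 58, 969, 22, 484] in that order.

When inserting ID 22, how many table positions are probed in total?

3

370 hashes to 6; slot 6 is free => place at 6.
958 hashes to 9; slot 9 is free => place at 9.
343 hashes to 5; slot 5 is free => place at 5.
169 hashes to 0; slot 0 is free => place at 0.
425 hashes to 9; 9 taken => place at 10.
58 hashes to 6; 6 taken => place at 7.
969 hashes to 7; 7 taken => place at 8.
22 hashes to 9; 9,10 taken => place at 11.
484 hashes to 3; slot 3 is free => place at 3.
Table: [169, -, -, 484, -, 343, 370, 58, 969, 958, 425, 22, -]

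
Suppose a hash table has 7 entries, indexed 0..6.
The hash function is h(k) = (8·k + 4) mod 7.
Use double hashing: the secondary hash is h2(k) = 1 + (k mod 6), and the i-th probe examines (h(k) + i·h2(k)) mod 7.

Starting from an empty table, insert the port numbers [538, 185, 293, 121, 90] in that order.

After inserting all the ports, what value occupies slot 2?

Insert 538: h=3, slot 3 empty => index 3.
Insert 185: h=0, slot 0 empty => index 0.
Insert 293: h=3, h2=6, slot 3 occupied => index 2.
Insert 121: h=6, slot 6 empty => index 6.
Insert 90: h=3, h2=1, slot 3 occupied => index 4.
Table: [185, ∅, 293, 538, 90, ∅, 121]

293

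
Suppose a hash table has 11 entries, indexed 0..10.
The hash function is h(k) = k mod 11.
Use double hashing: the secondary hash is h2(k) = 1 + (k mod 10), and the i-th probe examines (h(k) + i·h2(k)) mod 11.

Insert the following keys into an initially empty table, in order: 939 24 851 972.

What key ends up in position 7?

939: h=4 → slot 4
24: h=2 → slot 2
851: h=4, h2=2, probe 4,6 → slot 6
972: h=4, h2=3, probe 4,7 → slot 7
Table: [—, —, 24, —, 939, —, 851, 972, —, —, —]

972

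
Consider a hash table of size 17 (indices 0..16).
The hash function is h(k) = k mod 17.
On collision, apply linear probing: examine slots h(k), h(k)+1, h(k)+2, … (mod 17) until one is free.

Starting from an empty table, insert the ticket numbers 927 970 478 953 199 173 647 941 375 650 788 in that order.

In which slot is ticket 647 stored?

Insert 927: h=9, slot 9 empty => index 9.
Insert 970: h=1, slot 1 empty => index 1.
Insert 478: h=2, slot 2 empty => index 2.
Insert 953: h=1, slots 1,2 occupied => index 3.
Insert 199: h=12, slot 12 empty => index 12.
Insert 173: h=3, slot 3 occupied => index 4.
Insert 647: h=1, slots 1,2,3,4 occupied => index 5.
Insert 941: h=6, slot 6 empty => index 6.
Insert 375: h=1, slots 1,2,3,4,5,6 occupied => index 7.
Insert 650: h=4, slots 4,5,6,7 occupied => index 8.
Insert 788: h=6, slots 6,7,8,9 occupied => index 10.
Table: [., 970, 478, 953, 173, 647, 941, 375, 650, 927, 788, ., 199, ., ., ., .]

5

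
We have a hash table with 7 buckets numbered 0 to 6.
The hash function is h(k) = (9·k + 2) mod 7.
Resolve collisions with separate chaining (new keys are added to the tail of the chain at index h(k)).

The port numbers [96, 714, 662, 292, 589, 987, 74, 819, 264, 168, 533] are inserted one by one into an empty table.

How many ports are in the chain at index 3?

2

Insert 96: h=5, bucket 5 empty -> new chain.
Insert 714: h=2, bucket 2 empty -> new chain.
Insert 662: h=3, bucket 3 empty -> new chain.
Insert 292: h=5, bucket 5 nonempty -> append to chain.
Insert 589: h=4, bucket 4 empty -> new chain.
Insert 987: h=2, bucket 2 nonempty -> append to chain.
Insert 74: h=3, bucket 3 nonempty -> append to chain.
Insert 819: h=2, bucket 2 nonempty -> append to chain.
Insert 264: h=5, bucket 5 nonempty -> append to chain.
Insert 168: h=2, bucket 2 nonempty -> append to chain.
Insert 533: h=4, bucket 4 nonempty -> append to chain.
Final buckets:
0: _
1: _
2: 714 -> 987 -> 819 -> 168
3: 662 -> 74
4: 589 -> 533
5: 96 -> 292 -> 264
6: _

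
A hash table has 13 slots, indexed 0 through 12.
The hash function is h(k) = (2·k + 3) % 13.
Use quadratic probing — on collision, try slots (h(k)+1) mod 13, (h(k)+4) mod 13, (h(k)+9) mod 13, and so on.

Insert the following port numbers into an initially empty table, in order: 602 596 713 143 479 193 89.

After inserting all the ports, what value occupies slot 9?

89

602: h=11 => slot 11
596: h=12 => slot 12
713: h=12, probe 12,0 => slot 0
143: h=3 => slot 3
479: h=12, probe 12,0,3,8 => slot 8
193: h=12, probe 12,0,3,8,2 => slot 2
89: h=12, probe 12,0,3,8,2,11,9 => slot 9
Table: [713, _, 193, 143, _, _, _, _, 479, 89, _, 602, 596]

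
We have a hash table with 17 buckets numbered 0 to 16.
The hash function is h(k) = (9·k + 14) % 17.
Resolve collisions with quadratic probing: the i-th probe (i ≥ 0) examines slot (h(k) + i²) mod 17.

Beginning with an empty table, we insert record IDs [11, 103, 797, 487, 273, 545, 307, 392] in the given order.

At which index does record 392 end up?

11: h=11 -> slot 11
103: h=6 -> slot 6
797: h=13 -> slot 13
487: h=11, probe 11,12 -> slot 12
273: h=6, probe 6,7 -> slot 7
545: h=6, probe 6,7,10 -> slot 10
307: h=6, probe 6,7,10,15 -> slot 15
392: h=6, probe 6,7,10,15,5 -> slot 5
Table: [., ., ., ., ., 392, 103, 273, ., ., 545, 11, 487, 797, ., 307, .]

5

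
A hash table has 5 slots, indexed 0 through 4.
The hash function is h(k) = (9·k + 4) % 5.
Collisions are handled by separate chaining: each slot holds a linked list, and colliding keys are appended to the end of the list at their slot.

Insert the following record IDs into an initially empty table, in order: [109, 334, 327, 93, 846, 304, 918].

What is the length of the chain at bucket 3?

1

Insert 109: h=0, bucket 0 empty → new chain.
Insert 334: h=0, bucket 0 nonempty → append to chain.
Insert 327: h=2, bucket 2 empty → new chain.
Insert 93: h=1, bucket 1 empty → new chain.
Insert 846: h=3, bucket 3 empty → new chain.
Insert 304: h=0, bucket 0 nonempty → append to chain.
Insert 918: h=1, bucket 1 nonempty → append to chain.
Final buckets:
0: 109 -> 334 -> 304
1: 93 -> 918
2: 327
3: 846
4: ∅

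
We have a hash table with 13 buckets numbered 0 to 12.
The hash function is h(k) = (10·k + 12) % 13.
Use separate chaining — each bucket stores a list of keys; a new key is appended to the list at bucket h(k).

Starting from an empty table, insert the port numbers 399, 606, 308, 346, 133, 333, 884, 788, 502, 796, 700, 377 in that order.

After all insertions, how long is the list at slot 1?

5

Insert 399: h=11, bucket 11 empty -> new chain.
Insert 606: h=1, bucket 1 empty -> new chain.
Insert 308: h=11, bucket 11 nonempty -> append to chain.
Insert 346: h=1, bucket 1 nonempty -> append to chain.
Insert 133: h=3, bucket 3 empty -> new chain.
Insert 333: h=1, bucket 1 nonempty -> append to chain.
Insert 884: h=12, bucket 12 empty -> new chain.
Insert 788: h=1, bucket 1 nonempty -> append to chain.
Insert 502: h=1, bucket 1 nonempty -> append to chain.
Insert 796: h=3, bucket 3 nonempty -> append to chain.
Insert 700: h=5, bucket 5 empty -> new chain.
Insert 377: h=12, bucket 12 nonempty -> append to chain.
Final buckets:
0: —
1: 606 -> 346 -> 333 -> 788 -> 502
2: —
3: 133 -> 796
4: —
5: 700
6: —
7: —
8: —
9: —
10: —
11: 399 -> 308
12: 884 -> 377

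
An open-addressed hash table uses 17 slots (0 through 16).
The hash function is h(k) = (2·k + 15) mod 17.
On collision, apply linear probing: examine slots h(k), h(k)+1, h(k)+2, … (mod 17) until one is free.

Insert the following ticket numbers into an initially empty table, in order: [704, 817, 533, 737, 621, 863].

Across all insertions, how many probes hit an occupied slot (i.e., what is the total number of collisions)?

Insert 704: h=12, slot 12 empty => index 12.
Insert 817: h=0, slot 0 empty => index 0.
Insert 533: h=10, slot 10 empty => index 10.
Insert 737: h=10, slot 10 occupied => index 11.
Insert 621: h=16, slot 16 empty => index 16.
Insert 863: h=7, slot 7 empty => index 7.
Table: [817, ., ., ., ., ., ., 863, ., ., 533, 737, 704, ., ., ., 621]

1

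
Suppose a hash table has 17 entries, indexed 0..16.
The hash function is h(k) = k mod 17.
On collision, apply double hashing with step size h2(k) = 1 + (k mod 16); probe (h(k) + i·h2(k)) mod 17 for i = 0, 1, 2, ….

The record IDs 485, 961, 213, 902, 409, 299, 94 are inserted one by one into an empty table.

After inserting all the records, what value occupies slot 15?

213

Insert 485: h=9, slot 9 empty => index 9.
Insert 961: h=9, h2=2, slot 9 occupied => index 11.
Insert 213: h=9, h2=6, slot 9 occupied => index 15.
Insert 902: h=1, slot 1 empty => index 1.
Insert 409: h=1, h2=10, slots 1,11 occupied => index 4.
Insert 299: h=10, slot 10 empty => index 10.
Insert 94: h=9, h2=15, slot 9 occupied => index 7.
Table: [., 902, ., ., 409, ., ., 94, ., 485, 299, 961, ., ., ., 213, .]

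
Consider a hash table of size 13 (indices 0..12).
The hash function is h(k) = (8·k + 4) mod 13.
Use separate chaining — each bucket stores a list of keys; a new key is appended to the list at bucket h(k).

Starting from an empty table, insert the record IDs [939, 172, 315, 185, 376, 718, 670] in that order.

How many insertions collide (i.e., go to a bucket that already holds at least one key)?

4

939 → bucket 2
172 → bucket 2 (collision)
315 → bucket 2 (collision)
185 → bucket 2 (collision)
376 → bucket 9
718 → bucket 2 (collision)
670 → bucket 8
Final buckets:
0: _
1: _
2: 939 -> 172 -> 315 -> 185 -> 718
3: _
4: _
5: _
6: _
7: _
8: 670
9: 376
10: _
11: _
12: _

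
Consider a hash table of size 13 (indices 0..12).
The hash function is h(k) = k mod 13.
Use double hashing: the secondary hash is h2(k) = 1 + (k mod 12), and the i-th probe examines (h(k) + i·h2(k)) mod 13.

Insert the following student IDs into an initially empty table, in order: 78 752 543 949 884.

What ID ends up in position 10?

543

Insert 78: h=0, slot 0 empty => index 0.
Insert 752: h=11, slot 11 empty => index 11.
Insert 543: h=10, slot 10 empty => index 10.
Insert 949: h=0, h2=2, slot 0 occupied => index 2.
Insert 884: h=0, h2=9, slot 0 occupied => index 9.
Table: [78, -, 949, -, -, -, -, -, -, 884, 543, 752, -]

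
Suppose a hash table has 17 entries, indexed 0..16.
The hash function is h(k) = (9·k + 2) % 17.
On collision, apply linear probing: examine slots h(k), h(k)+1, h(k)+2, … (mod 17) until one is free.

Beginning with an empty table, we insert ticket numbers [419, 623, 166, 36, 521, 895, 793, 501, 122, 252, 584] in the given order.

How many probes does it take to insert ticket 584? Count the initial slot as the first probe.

419 hashes to 16; slot 16 is free => place at 16.
623 hashes to 16; 16 taken => place at 0.
166 hashes to 0; 0 taken => place at 1.
36 hashes to 3; slot 3 is free => place at 3.
521 hashes to 16; 16,0,1 taken => place at 2.
895 hashes to 16; 16,0,1,2,3 taken => place at 4.
793 hashes to 16; 16,0,1,2,3,4 taken => place at 5.
501 hashes to 6; slot 6 is free => place at 6.
122 hashes to 12; slot 12 is free => place at 12.
252 hashes to 9; slot 9 is free => place at 9.
584 hashes to 5; 5,6 taken => place at 7.
Table: [623, 166, 521, 36, 895, 793, 501, 584, -, 252, -, -, 122, -, -, -, 419]

3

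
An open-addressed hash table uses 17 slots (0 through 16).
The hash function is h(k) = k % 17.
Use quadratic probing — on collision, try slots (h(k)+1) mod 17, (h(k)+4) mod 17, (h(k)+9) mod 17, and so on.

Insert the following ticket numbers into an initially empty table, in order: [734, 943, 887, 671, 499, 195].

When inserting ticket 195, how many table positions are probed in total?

3

734: h=3 -> slot 3
943: h=8 -> slot 8
887: h=3, probe 3,4 -> slot 4
671: h=8, probe 8,9 -> slot 9
499: h=6 -> slot 6
195: h=8, probe 8,9,12 -> slot 12
Table: [_, _, _, 734, 887, _, 499, _, 943, 671, _, _, 195, _, _, _, _]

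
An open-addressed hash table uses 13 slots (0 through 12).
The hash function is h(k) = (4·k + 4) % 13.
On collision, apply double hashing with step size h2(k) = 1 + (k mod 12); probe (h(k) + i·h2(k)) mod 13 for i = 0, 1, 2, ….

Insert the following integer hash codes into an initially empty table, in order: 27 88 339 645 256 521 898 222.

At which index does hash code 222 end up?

27 hashes to 8; slot 8 is free => place at 8.
88 hashes to 5; slot 5 is free => place at 5.
339 hashes to 8, h2=4; 8 taken => place at 12.
645 hashes to 10; slot 10 is free => place at 10.
256 hashes to 1; slot 1 is free => place at 1.
521 hashes to 8, h2=6; 8,1 taken => place at 7.
898 hashes to 8, h2=11; 8 taken => place at 6.
222 hashes to 8, h2=7; 8 taken => place at 2.
Table: [_, 256, 222, _, _, 88, 898, 521, 27, _, 645, _, 339]

2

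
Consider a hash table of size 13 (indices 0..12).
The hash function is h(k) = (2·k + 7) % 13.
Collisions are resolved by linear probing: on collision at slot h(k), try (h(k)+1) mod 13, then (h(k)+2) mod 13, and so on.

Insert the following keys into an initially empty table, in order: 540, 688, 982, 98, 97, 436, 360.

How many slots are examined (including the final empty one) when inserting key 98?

3

540: h=8 → slot 8
688: h=5 → slot 5
982: h=8, probe 8,9 → slot 9
98: h=8, probe 8,9,10 → slot 10
97: h=6 → slot 6
436: h=8, probe 8,9,10,11 → slot 11
360: h=12 → slot 12
Table: [∅, ∅, ∅, ∅, ∅, 688, 97, ∅, 540, 982, 98, 436, 360]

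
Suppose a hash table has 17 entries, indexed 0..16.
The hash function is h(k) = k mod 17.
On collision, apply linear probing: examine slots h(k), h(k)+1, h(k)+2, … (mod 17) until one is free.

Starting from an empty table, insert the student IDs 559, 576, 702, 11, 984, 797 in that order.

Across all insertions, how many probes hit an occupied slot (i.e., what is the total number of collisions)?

Insert 559: h=15, slot 15 empty → index 15.
Insert 576: h=15, slot 15 occupied → index 16.
Insert 702: h=5, slot 5 empty → index 5.
Insert 11: h=11, slot 11 empty → index 11.
Insert 984: h=15, slots 15,16 occupied → index 0.
Insert 797: h=15, slots 15,16,0 occupied → index 1.
Table: [984, 797, _, _, _, 702, _, _, _, _, _, 11, _, _, _, 559, 576]

6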